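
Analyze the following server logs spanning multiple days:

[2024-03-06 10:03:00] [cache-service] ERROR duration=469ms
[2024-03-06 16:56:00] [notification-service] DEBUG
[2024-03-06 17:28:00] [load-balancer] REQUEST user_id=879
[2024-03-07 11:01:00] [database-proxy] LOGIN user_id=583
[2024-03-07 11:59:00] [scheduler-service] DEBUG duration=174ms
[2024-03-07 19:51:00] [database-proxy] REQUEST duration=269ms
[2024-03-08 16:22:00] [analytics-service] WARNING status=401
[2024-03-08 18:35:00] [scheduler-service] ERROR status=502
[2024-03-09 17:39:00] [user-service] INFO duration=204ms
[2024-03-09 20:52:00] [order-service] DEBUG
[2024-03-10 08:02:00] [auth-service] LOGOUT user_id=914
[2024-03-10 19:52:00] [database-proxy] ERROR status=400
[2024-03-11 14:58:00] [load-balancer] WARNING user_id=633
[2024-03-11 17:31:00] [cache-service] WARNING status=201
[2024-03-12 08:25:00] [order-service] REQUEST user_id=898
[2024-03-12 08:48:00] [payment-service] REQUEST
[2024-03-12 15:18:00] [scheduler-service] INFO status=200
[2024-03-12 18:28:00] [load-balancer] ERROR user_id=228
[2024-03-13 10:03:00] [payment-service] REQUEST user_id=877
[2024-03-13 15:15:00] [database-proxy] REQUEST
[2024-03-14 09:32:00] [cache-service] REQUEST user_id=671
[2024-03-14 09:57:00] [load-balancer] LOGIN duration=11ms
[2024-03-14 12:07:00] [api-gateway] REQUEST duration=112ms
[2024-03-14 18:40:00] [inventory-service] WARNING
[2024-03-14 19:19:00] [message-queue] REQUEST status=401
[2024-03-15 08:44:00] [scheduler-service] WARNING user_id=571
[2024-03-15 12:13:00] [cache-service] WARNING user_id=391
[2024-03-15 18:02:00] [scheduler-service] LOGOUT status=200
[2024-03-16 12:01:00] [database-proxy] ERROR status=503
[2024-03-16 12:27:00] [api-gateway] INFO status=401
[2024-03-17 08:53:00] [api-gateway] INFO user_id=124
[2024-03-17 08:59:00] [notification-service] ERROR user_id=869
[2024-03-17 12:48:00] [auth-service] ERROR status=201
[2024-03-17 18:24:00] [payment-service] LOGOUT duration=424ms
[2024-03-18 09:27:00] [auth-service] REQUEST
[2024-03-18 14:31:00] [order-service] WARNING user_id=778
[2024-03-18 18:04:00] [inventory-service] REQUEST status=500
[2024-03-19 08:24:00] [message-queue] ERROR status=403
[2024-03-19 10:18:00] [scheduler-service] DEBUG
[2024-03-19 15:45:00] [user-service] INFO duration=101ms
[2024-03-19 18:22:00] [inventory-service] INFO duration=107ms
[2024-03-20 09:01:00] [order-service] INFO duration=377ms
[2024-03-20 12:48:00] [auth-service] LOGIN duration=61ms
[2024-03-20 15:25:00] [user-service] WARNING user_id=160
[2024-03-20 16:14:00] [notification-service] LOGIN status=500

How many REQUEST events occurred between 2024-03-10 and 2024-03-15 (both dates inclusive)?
7

To filter by date range:

1. Date range: 2024-03-10 through 2024-03-15, both dates inclusive
2. Filter for REQUEST events whose date falls in this range
3. Count matching events: 7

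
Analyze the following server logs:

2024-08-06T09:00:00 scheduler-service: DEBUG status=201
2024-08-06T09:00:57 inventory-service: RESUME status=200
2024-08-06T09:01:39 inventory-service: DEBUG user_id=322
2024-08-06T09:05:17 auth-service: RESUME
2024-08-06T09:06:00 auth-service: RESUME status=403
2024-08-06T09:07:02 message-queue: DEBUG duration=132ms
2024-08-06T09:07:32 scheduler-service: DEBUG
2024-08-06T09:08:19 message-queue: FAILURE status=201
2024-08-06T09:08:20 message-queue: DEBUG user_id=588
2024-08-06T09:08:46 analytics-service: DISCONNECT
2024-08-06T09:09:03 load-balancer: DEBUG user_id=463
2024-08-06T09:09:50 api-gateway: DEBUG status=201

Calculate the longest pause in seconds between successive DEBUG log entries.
323

To find the longest gap:

1. Extract all DEBUG events in chronological order
2. Calculate time differences between consecutive events
3. Find the maximum difference
4. Longest gap: 323 seconds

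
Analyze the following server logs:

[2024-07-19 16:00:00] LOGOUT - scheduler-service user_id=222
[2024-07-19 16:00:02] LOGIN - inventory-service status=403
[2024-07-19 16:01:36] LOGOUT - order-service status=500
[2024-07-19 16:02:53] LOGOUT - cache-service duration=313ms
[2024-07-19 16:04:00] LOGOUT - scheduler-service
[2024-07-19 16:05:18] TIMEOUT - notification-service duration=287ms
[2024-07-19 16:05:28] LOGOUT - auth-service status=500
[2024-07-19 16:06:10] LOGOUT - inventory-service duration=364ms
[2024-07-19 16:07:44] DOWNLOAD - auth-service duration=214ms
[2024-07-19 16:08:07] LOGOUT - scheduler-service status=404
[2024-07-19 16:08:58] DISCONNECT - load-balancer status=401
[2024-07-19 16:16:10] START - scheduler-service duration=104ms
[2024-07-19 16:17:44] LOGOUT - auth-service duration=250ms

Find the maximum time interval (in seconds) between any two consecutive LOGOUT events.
577

To find the longest gap:

1. Extract all LOGOUT events in chronological order
2. Calculate time differences between consecutive events
3. Find the maximum difference
4. Longest gap: 577 seconds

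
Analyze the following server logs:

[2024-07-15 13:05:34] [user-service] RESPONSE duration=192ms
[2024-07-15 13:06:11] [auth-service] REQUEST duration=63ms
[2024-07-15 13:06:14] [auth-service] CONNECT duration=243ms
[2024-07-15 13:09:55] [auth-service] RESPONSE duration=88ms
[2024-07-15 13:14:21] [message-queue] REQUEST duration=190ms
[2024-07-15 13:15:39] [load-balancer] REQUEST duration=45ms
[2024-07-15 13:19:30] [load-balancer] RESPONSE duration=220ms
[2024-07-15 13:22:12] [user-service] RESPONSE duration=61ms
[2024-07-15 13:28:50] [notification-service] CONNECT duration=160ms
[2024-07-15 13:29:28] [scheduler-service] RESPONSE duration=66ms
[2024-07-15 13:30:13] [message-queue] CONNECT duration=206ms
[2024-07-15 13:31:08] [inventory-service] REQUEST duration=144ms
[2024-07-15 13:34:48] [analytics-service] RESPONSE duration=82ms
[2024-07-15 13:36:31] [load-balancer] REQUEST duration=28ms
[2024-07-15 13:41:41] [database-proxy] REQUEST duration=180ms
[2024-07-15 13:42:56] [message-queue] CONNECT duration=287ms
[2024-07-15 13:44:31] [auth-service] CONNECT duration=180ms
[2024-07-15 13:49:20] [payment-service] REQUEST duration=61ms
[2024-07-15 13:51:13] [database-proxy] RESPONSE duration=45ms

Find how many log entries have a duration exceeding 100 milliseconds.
10

To count timeouts:

1. Threshold: 100ms
2. Extract duration from each log entry
3. Count entries where duration > 100
4. Timeout count: 10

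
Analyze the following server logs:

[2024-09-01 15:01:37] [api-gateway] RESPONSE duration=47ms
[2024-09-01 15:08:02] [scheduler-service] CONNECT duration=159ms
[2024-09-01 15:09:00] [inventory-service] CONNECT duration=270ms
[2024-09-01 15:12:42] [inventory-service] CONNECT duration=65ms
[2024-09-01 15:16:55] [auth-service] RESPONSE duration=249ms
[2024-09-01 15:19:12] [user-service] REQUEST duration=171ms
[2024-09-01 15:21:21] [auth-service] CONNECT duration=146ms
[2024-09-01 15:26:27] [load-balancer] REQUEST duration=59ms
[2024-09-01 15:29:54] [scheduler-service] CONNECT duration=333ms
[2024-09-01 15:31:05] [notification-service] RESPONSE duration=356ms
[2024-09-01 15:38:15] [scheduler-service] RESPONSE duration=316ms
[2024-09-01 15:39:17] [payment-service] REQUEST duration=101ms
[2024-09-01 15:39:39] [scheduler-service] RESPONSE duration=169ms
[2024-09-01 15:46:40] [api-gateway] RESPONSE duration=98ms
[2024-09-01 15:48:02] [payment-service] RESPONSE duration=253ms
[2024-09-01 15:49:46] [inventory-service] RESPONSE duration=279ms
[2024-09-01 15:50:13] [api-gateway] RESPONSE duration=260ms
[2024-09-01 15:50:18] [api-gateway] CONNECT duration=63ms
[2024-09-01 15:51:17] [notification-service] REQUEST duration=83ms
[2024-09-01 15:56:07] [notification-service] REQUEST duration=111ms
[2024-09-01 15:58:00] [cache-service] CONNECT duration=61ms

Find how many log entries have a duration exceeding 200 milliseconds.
8

To count timeouts:

1. Threshold: 200ms
2. Extract duration from each log entry
3. Count entries where duration > 200
4. Timeout count: 8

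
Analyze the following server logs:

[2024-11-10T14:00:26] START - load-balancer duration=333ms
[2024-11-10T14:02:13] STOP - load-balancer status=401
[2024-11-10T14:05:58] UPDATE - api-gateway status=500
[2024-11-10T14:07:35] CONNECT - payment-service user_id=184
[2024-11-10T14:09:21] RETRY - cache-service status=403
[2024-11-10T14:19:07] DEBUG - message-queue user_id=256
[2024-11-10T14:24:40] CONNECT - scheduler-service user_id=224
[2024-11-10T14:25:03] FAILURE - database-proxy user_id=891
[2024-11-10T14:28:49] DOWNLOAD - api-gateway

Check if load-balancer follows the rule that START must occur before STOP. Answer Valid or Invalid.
Valid

To validate ordering:

1. Required order: START → STOP
2. Rule: START must occur before STOP
3. Check actual order of events for load-balancer
4. Result: Valid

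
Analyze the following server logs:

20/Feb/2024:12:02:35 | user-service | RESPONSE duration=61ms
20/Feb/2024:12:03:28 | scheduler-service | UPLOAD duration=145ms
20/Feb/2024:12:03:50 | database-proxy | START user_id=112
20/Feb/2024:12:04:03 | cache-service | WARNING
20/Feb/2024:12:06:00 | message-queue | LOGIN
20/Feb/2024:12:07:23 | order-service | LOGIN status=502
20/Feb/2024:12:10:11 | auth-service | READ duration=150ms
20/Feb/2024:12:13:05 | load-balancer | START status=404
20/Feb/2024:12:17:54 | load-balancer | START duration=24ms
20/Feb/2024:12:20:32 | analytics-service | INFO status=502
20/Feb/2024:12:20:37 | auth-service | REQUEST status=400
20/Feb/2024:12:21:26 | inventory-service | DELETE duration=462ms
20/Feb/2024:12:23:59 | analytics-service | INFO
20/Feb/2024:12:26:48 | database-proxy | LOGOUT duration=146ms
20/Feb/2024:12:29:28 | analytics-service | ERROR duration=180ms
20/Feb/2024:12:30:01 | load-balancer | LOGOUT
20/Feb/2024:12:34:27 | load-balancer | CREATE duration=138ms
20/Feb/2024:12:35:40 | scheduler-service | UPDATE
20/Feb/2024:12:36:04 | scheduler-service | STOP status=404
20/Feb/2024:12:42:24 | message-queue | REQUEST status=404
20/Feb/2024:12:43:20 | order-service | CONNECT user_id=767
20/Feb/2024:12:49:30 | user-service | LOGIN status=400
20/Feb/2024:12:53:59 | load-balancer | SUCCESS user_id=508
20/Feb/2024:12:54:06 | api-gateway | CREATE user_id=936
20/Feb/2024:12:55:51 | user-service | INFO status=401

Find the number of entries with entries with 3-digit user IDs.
4

To find matching entries:

1. Pattern to match: entries with 3-digit user IDs
2. Scan each log entry for the pattern
3. Count matches: 4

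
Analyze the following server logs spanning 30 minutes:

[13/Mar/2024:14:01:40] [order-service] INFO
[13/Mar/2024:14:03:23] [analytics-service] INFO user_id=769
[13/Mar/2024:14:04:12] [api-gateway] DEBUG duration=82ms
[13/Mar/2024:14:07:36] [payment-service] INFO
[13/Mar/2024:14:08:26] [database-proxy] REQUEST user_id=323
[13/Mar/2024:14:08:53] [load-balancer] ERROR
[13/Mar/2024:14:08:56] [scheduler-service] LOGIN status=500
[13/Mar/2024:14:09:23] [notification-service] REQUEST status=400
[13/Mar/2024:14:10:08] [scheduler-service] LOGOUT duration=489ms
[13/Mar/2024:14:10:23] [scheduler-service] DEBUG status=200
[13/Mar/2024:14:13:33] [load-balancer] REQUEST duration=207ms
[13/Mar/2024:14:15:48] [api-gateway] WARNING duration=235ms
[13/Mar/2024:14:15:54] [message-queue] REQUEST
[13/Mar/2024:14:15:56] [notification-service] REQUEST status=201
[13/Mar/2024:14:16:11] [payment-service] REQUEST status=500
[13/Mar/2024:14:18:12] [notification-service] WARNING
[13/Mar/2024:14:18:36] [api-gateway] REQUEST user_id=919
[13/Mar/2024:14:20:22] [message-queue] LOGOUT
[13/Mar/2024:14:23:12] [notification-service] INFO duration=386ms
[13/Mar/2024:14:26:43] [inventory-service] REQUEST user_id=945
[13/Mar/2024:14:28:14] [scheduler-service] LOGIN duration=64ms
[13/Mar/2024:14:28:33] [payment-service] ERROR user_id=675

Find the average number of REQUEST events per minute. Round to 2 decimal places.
0.27

To calculate the rate:

1. Count total REQUEST events: 8
2. Total time period: 30 minutes
3. Rate = 8 / 30 = 0.27 events per minute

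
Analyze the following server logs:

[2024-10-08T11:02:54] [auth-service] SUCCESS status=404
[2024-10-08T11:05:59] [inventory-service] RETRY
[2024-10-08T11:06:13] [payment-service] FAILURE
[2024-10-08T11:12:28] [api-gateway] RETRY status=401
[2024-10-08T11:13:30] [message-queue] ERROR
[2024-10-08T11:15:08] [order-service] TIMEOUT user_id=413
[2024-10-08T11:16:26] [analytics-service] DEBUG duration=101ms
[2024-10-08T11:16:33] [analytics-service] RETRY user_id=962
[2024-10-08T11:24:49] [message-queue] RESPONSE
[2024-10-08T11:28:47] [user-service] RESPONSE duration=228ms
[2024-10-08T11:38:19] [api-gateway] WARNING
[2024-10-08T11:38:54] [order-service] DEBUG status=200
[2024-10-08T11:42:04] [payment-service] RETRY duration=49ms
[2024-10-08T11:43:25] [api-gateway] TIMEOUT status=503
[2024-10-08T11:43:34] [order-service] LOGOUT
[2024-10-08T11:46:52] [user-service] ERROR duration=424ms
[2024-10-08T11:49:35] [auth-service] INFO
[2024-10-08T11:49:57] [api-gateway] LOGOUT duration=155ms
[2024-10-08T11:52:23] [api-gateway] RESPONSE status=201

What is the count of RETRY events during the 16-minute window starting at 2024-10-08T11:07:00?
2

To count events in the time window:

1. Window boundaries: 2024-10-08T11:07:00 to 2024-10-08T11:23:00
2. Filter for RETRY events within this window
3. Count matching events: 2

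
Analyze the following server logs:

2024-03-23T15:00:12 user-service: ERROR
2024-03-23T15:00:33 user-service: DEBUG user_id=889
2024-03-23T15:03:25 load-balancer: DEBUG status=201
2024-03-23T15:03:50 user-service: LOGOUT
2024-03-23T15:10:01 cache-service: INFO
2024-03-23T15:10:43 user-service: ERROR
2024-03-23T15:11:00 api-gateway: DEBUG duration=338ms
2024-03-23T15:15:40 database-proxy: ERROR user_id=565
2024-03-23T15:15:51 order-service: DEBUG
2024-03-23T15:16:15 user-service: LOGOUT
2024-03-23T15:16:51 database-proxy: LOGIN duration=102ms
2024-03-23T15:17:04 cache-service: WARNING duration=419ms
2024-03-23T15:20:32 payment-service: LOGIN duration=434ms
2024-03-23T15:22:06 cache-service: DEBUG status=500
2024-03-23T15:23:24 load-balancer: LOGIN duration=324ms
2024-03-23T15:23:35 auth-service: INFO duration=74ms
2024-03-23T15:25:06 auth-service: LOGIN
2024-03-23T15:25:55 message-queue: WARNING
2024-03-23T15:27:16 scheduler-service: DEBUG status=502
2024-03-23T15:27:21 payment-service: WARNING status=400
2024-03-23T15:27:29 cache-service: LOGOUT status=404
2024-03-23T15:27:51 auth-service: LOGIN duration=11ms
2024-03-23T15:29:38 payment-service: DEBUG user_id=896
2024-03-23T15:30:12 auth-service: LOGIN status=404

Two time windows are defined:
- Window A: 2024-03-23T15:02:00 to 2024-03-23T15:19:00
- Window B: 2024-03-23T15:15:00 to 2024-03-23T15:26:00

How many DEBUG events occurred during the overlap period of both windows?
1

To find overlap events:

1. Window A: 2024-03-23T15:02:00 to 2024-03-23T15:19:00
2. Window B: 2024-03-23T15:15:00 to 2024-03-23T15:26:00
3. Overlap period: 2024-03-23T15:15:00 to 2024-03-23T15:19:00
4. Count DEBUG events in overlap: 1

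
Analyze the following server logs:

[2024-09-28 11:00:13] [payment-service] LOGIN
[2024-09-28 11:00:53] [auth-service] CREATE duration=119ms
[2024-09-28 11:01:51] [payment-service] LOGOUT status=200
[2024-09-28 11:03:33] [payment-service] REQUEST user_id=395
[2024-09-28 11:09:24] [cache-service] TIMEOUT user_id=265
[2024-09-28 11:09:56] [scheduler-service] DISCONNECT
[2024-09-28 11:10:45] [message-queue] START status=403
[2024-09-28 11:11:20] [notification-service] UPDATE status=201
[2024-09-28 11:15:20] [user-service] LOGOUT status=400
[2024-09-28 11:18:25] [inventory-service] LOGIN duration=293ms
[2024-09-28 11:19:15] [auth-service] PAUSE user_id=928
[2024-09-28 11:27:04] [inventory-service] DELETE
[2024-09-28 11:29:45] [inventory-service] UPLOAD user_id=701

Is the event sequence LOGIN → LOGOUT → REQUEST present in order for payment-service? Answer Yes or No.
Yes

To verify sequence order:

1. Find all events in sequence LOGIN → LOGOUT → REQUEST for payment-service
2. Extract their timestamps
3. Check if timestamps are in ascending order
4. Result: Yes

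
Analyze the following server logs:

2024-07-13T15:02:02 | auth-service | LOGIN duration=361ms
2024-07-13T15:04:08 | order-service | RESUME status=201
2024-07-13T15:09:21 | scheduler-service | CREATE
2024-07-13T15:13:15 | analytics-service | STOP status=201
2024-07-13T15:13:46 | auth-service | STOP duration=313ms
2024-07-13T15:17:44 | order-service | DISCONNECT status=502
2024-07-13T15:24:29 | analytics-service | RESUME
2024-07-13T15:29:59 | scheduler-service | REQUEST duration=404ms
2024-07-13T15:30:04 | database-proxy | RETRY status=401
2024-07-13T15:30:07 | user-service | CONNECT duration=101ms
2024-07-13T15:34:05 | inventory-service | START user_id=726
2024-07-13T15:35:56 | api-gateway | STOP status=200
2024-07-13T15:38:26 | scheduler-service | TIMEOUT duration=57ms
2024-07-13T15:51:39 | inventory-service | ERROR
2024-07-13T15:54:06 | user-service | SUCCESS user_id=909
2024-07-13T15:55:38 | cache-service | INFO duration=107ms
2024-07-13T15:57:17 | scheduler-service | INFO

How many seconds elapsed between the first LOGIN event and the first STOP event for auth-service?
704

To find the time between events:

1. Locate the first LOGIN event for auth-service: 2024-07-13T15:02:02
2. Locate the first STOP event for auth-service: 2024-07-13T15:13:46
3. Calculate the difference: 2024-07-13T15:13:46 - 2024-07-13T15:02:02 = 704 seconds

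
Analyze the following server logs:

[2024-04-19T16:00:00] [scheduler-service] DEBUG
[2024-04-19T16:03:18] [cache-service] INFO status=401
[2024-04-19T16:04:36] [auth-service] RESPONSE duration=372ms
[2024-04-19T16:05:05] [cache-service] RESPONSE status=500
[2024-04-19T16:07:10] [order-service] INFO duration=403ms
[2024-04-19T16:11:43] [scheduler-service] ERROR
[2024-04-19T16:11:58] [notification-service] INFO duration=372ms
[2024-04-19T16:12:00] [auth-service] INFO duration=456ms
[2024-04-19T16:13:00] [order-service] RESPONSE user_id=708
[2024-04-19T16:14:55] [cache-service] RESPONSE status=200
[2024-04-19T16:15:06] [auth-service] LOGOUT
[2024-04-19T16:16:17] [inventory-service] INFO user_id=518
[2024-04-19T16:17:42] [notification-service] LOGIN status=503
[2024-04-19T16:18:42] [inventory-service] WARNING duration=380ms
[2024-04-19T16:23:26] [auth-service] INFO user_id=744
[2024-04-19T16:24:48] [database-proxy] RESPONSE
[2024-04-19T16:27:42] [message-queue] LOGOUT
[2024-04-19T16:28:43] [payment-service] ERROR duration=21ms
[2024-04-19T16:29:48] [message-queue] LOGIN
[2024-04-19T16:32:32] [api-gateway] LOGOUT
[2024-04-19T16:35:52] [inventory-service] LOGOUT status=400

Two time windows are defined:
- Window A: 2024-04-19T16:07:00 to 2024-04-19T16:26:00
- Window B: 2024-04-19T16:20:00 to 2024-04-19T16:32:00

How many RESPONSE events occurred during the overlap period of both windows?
1

To find overlap events:

1. Window A: 2024-04-19T16:07:00 to 2024-04-19T16:26:00
2. Window B: 2024-04-19T16:20:00 to 2024-04-19T16:32:00
3. Overlap period: 2024-04-19T16:20:00 to 2024-04-19T16:26:00
4. Count RESPONSE events in overlap: 1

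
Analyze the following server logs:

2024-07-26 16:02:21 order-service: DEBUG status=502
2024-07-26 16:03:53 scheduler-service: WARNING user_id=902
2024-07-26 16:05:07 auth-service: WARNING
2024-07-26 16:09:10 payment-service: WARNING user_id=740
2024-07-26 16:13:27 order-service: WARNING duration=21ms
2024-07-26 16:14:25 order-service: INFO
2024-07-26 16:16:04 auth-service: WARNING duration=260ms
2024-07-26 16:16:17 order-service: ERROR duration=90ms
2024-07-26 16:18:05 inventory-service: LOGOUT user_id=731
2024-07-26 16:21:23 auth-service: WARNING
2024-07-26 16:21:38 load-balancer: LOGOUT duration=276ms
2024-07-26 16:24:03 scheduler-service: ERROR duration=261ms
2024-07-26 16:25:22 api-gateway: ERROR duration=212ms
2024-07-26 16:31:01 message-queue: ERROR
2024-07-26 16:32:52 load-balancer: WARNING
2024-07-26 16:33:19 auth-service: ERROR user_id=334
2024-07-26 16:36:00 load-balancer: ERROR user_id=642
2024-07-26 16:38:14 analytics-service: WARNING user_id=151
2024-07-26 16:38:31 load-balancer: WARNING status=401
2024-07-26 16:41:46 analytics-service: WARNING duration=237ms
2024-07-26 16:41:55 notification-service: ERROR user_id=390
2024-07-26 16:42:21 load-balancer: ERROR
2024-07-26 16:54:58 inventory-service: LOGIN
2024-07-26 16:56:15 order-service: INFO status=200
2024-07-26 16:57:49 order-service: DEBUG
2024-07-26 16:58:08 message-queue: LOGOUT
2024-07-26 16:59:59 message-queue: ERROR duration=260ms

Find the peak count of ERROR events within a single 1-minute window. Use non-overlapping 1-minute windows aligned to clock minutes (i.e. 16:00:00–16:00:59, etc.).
1

To find the burst window:

1. Divide the log period into non-overlapping 1-minute windows starting at 16:00
2. Count ERROR events in each window
3. Find the window with maximum count
4. Maximum events in a window: 1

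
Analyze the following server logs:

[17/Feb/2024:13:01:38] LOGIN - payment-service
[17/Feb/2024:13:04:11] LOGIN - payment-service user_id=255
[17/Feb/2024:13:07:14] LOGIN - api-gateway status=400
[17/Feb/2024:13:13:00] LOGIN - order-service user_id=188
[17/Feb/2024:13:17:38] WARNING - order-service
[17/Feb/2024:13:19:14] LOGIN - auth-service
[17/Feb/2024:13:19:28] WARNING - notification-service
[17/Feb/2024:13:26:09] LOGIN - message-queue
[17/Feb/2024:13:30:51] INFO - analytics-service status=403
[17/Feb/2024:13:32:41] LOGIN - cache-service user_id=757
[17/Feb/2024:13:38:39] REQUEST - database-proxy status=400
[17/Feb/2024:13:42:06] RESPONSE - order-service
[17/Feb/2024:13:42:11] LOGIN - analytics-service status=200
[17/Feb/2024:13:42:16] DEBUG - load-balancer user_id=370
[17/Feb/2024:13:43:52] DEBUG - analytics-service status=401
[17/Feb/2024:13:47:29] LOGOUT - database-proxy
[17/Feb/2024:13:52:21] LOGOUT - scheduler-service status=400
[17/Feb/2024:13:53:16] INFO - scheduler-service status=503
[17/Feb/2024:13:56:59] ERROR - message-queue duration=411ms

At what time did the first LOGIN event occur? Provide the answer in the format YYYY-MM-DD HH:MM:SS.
2024-02-17 13:01:38

To find the first event:

1. Filter for all LOGIN events
2. Sort by timestamp
3. Select the first one
4. Timestamp: 2024-02-17 13:01:38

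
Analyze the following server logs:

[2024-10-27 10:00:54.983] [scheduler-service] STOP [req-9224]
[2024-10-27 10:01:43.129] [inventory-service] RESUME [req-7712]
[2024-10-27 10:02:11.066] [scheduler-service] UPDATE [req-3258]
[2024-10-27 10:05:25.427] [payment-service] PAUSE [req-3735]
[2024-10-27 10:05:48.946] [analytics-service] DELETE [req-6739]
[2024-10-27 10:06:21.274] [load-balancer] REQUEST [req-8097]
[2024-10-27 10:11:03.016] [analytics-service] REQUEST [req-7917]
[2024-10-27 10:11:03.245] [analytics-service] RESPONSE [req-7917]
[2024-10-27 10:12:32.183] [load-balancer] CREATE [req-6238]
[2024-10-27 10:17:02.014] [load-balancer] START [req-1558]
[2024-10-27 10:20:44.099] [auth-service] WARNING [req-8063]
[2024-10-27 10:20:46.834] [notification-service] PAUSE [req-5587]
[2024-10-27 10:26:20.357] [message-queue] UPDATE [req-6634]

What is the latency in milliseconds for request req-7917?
229

To calculate latency:

1. Find REQUEST with id req-7917: 2024-10-27 10:11:03.016
2. Find RESPONSE with id req-7917: 2024-10-27 10:11:03.245
3. Latency: 2024-10-27 10:11:03.245 - 2024-10-27 10:11:03.016 = 229ms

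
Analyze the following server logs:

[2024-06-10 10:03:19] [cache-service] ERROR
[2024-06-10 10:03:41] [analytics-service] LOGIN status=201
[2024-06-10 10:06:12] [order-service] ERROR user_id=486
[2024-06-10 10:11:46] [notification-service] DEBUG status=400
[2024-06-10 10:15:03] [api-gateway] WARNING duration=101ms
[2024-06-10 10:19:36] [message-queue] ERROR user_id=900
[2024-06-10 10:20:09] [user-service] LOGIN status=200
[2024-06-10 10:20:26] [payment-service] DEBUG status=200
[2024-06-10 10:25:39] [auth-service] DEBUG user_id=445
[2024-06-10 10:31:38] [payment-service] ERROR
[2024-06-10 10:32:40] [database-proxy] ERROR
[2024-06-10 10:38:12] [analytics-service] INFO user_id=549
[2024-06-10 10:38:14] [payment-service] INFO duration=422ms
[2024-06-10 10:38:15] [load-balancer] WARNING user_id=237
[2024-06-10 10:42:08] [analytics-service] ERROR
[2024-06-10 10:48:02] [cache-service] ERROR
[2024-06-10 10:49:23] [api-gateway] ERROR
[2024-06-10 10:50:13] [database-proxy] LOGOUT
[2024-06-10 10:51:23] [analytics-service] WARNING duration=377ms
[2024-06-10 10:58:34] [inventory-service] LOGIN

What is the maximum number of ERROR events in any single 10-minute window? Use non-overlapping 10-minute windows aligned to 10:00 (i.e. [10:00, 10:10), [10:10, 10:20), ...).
3

To find the burst window:

1. Divide the log period into non-overlapping 10-minute windows starting at 10:00
2. Count ERROR events in each window
3. Find the window with maximum count
4. Maximum events in a window: 3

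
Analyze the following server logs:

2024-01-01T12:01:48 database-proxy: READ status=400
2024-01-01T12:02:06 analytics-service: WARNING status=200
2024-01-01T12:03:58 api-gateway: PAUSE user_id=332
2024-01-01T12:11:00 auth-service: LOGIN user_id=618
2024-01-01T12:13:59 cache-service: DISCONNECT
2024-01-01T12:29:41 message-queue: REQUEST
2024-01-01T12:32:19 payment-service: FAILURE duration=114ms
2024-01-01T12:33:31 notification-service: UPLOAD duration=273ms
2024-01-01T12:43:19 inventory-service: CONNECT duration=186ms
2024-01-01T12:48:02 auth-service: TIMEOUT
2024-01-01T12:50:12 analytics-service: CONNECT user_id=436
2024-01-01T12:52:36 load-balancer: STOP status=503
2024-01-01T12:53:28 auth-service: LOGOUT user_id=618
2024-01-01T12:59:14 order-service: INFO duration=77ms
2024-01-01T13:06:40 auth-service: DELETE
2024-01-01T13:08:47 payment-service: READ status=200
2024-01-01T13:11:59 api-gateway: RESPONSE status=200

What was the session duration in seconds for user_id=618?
2548

To calculate session duration:

1. Find LOGIN event for user_id=618: 2024-01-01T12:11:00
2. Find LOGOUT event for user_id=618: 2024-01-01T12:53:28
3. Session duration: 2024-01-01T12:53:28 - 2024-01-01T12:11:00 = 2548 seconds (42 minutes)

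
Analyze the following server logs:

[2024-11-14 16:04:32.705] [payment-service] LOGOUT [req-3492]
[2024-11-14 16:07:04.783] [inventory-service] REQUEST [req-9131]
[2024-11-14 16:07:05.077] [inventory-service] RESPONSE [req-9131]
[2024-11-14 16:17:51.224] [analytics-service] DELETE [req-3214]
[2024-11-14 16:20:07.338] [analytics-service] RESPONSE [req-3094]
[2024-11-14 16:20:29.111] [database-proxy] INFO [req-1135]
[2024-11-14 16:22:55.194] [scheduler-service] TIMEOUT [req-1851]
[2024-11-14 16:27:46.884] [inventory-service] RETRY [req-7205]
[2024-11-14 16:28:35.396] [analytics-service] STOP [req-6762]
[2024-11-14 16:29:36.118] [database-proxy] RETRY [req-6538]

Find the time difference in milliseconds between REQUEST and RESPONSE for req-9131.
294

To calculate latency:

1. Find REQUEST with id req-9131: 2024-11-14 16:07:04.783
2. Find RESPONSE with id req-9131: 2024-11-14 16:07:05.077
3. Latency: 2024-11-14 16:07:05.077 - 2024-11-14 16:07:04.783 = 294ms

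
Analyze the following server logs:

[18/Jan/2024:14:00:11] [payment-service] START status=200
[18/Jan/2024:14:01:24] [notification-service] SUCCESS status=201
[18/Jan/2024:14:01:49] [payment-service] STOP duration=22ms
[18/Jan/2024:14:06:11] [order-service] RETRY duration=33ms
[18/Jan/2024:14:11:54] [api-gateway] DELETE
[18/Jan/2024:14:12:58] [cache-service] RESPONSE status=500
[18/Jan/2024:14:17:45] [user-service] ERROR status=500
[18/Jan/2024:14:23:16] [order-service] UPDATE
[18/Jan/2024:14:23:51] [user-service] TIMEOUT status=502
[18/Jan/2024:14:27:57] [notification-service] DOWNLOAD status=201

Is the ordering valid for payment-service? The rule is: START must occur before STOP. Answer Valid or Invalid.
Valid

To validate ordering:

1. Required order: START → STOP
2. Rule: START must occur before STOP
3. Check actual order of events for payment-service
4. Result: Valid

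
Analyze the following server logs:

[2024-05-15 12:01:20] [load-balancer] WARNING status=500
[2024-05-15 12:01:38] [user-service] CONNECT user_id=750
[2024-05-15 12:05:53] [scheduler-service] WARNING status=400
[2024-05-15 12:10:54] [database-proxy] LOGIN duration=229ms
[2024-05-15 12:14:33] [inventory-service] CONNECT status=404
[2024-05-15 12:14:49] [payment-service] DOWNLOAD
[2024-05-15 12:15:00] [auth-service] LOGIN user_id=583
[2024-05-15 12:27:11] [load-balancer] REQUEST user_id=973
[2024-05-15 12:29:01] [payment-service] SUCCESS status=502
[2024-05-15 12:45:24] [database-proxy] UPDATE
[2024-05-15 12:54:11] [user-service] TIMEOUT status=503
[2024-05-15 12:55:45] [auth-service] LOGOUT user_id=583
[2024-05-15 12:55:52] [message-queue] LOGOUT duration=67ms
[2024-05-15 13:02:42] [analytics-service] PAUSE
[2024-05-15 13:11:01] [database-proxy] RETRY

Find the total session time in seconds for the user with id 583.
2445

To calculate session duration:

1. Find LOGIN event for user_id=583: 2024-05-15 12:15:00
2. Find LOGOUT event for user_id=583: 2024-05-15 12:55:45
3. Session duration: 2024-05-15 12:55:45 - 2024-05-15 12:15:00 = 2445 seconds (40 minutes)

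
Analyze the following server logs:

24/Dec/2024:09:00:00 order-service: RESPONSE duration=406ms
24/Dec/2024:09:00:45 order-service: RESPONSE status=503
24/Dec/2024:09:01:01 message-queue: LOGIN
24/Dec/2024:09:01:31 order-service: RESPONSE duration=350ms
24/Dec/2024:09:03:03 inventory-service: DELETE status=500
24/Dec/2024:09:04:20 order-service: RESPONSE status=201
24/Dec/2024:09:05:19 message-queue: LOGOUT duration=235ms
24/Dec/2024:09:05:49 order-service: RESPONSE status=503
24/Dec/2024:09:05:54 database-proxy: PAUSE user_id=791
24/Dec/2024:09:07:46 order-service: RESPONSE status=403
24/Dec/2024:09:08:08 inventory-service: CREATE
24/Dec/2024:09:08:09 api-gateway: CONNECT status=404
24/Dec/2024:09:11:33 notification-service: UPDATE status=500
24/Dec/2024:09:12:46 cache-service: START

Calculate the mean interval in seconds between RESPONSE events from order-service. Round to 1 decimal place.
93.2

To calculate average interval:

1. Find all RESPONSE events for order-service in order
2. Calculate time gaps between consecutive events
3. Compute mean of gaps: 466 / 5 = 93.2 seconds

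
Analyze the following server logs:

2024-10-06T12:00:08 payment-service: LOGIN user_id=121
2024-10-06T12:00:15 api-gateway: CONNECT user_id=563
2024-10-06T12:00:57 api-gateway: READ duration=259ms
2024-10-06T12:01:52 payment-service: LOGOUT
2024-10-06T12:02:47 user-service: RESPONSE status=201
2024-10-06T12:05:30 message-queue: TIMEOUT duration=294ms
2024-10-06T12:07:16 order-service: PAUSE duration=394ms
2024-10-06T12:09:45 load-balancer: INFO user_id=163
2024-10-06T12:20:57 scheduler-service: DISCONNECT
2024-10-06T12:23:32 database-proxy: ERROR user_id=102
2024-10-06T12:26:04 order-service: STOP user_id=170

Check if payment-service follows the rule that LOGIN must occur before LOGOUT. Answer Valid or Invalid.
Valid

To validate ordering:

1. Required order: LOGIN → LOGOUT
2. Rule: LOGIN must occur before LOGOUT
3. Check actual order of events for payment-service
4. Result: Valid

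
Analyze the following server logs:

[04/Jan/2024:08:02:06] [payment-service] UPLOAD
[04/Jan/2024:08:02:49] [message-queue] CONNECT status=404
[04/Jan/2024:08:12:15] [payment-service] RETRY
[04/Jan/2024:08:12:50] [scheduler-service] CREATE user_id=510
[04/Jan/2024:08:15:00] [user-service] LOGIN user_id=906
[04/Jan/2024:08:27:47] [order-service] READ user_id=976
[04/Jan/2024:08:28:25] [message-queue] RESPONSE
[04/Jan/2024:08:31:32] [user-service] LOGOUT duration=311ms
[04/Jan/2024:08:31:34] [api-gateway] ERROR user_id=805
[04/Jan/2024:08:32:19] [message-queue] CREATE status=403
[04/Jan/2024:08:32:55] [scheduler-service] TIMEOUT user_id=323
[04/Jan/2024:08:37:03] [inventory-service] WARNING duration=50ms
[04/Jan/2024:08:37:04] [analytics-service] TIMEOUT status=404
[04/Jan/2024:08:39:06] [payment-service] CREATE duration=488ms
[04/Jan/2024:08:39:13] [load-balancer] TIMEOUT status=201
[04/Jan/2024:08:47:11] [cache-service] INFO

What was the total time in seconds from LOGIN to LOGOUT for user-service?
992

To calculate state duration:

1. Find LOGIN event for user-service: 04/Jan/2024:08:15:00
2. Find LOGOUT event for user-service: 04/Jan/2024:08:31:32
3. Calculate duration: 04/Jan/2024:08:31:32 - 04/Jan/2024:08:15:00 = 992 seconds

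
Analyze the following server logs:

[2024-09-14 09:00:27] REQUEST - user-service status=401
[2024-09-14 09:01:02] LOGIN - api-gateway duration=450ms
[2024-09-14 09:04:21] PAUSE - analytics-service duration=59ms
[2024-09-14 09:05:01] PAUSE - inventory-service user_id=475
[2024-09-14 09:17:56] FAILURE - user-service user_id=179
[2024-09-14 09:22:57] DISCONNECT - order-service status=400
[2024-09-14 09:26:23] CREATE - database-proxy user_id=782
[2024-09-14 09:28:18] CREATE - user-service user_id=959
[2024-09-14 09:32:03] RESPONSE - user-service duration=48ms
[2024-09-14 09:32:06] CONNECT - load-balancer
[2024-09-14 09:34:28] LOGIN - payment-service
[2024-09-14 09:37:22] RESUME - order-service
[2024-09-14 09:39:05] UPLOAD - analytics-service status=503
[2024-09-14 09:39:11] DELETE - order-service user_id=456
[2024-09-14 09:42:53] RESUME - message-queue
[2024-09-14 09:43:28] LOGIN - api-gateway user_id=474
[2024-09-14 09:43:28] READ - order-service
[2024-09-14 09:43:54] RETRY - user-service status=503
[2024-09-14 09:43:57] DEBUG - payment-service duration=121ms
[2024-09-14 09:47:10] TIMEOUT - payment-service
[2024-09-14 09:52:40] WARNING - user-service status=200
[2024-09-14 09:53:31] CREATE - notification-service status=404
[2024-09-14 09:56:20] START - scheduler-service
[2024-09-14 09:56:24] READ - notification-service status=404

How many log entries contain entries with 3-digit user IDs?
6

To find matching entries:

1. Pattern to match: entries with 3-digit user IDs
2. Scan each log entry for the pattern
3. Count matches: 6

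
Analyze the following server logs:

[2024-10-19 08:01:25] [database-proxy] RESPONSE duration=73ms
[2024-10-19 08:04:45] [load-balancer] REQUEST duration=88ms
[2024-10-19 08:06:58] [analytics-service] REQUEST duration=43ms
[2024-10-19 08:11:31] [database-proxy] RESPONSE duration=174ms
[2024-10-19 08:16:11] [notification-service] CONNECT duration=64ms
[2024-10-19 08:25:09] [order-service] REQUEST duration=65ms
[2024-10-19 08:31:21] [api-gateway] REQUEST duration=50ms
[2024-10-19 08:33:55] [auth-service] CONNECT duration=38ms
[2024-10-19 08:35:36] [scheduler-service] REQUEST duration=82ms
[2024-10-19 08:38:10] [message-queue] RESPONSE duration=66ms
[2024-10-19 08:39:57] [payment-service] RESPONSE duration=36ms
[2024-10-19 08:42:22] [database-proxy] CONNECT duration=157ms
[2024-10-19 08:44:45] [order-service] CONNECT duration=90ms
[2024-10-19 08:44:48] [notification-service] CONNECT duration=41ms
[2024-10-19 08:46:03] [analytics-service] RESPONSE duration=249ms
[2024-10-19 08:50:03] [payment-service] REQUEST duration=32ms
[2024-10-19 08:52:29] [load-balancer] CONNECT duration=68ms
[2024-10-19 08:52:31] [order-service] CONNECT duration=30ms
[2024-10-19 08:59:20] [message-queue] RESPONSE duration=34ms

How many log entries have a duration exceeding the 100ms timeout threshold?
3

To count timeouts:

1. Threshold: 100ms
2. Extract duration from each log entry
3. Count entries where duration > 100
4. Timeout count: 3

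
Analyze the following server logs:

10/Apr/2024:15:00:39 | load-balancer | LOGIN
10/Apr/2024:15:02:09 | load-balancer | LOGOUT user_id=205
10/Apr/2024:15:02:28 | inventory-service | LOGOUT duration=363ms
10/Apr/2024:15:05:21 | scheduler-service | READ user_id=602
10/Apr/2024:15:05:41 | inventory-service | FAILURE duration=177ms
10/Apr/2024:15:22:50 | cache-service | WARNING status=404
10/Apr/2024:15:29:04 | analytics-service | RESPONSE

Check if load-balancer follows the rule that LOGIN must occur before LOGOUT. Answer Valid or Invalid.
Valid

To validate ordering:

1. Required order: LOGIN → LOGOUT
2. Rule: LOGIN must occur before LOGOUT
3. Check actual order of events for load-balancer
4. Result: Valid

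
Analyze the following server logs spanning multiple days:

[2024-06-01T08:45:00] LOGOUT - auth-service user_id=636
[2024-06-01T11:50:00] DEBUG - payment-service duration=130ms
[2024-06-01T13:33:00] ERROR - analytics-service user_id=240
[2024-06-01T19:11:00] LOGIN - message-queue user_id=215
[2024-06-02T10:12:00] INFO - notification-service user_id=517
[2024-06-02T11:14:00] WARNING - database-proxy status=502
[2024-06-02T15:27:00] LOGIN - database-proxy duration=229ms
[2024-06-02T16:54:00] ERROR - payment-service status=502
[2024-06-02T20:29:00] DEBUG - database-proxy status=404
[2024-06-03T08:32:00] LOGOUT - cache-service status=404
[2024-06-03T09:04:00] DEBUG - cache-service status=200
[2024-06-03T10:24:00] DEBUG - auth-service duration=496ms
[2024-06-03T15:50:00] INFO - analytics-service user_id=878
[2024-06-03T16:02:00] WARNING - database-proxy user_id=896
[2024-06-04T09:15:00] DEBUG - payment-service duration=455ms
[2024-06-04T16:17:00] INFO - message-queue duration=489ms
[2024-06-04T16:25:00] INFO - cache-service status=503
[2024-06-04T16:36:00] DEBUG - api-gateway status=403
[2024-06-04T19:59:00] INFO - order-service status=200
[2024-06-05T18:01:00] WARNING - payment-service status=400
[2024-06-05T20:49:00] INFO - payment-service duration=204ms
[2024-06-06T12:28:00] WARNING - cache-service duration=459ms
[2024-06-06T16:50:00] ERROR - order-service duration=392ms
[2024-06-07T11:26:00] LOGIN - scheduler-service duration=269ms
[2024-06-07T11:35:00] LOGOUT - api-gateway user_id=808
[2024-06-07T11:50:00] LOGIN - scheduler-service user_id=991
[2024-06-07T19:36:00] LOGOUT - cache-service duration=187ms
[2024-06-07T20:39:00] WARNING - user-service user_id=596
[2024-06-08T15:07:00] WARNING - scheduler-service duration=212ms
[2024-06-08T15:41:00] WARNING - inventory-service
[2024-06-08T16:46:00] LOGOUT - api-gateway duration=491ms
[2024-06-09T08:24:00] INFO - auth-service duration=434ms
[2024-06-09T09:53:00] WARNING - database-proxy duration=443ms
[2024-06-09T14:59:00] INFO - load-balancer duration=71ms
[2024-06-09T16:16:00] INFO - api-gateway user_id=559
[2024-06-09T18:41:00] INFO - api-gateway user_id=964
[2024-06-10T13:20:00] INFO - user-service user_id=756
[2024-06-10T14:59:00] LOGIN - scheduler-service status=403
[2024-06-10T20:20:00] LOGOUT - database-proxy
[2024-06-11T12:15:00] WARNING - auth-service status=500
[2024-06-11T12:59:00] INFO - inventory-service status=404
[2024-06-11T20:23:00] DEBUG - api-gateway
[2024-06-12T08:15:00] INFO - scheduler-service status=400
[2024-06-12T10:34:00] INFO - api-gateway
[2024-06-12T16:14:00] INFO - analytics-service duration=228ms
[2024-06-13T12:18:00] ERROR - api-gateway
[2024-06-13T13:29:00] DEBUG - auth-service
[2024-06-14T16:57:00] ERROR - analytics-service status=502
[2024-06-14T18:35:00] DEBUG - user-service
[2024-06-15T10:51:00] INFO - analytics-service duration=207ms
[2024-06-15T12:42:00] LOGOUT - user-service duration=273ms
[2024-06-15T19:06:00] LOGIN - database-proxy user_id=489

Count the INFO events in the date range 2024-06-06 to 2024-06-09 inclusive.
4

To filter by date range:

1. Date range: 2024-06-06 through 2024-06-09, both dates inclusive
2. Filter for INFO events whose date falls in this range
3. Count matching events: 4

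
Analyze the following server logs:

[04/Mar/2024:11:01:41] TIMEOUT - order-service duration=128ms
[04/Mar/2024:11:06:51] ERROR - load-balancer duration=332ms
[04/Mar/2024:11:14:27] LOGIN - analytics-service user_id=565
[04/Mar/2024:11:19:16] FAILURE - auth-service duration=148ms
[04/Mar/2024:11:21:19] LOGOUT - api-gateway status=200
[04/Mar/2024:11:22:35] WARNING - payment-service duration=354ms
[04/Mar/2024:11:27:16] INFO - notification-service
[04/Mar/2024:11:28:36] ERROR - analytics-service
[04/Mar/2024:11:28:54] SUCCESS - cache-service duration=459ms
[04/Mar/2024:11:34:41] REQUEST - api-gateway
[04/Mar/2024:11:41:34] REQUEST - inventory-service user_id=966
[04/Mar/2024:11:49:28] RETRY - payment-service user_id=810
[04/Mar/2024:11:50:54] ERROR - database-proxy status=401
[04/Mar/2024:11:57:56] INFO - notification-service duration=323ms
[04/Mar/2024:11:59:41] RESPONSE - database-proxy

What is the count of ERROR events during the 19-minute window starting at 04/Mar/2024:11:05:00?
1

To count events in the time window:

1. Window boundaries: 04/Mar/2024:11:05:00 to 04/Mar/2024:11:24:00
2. Filter for ERROR events within this window
3. Count matching events: 1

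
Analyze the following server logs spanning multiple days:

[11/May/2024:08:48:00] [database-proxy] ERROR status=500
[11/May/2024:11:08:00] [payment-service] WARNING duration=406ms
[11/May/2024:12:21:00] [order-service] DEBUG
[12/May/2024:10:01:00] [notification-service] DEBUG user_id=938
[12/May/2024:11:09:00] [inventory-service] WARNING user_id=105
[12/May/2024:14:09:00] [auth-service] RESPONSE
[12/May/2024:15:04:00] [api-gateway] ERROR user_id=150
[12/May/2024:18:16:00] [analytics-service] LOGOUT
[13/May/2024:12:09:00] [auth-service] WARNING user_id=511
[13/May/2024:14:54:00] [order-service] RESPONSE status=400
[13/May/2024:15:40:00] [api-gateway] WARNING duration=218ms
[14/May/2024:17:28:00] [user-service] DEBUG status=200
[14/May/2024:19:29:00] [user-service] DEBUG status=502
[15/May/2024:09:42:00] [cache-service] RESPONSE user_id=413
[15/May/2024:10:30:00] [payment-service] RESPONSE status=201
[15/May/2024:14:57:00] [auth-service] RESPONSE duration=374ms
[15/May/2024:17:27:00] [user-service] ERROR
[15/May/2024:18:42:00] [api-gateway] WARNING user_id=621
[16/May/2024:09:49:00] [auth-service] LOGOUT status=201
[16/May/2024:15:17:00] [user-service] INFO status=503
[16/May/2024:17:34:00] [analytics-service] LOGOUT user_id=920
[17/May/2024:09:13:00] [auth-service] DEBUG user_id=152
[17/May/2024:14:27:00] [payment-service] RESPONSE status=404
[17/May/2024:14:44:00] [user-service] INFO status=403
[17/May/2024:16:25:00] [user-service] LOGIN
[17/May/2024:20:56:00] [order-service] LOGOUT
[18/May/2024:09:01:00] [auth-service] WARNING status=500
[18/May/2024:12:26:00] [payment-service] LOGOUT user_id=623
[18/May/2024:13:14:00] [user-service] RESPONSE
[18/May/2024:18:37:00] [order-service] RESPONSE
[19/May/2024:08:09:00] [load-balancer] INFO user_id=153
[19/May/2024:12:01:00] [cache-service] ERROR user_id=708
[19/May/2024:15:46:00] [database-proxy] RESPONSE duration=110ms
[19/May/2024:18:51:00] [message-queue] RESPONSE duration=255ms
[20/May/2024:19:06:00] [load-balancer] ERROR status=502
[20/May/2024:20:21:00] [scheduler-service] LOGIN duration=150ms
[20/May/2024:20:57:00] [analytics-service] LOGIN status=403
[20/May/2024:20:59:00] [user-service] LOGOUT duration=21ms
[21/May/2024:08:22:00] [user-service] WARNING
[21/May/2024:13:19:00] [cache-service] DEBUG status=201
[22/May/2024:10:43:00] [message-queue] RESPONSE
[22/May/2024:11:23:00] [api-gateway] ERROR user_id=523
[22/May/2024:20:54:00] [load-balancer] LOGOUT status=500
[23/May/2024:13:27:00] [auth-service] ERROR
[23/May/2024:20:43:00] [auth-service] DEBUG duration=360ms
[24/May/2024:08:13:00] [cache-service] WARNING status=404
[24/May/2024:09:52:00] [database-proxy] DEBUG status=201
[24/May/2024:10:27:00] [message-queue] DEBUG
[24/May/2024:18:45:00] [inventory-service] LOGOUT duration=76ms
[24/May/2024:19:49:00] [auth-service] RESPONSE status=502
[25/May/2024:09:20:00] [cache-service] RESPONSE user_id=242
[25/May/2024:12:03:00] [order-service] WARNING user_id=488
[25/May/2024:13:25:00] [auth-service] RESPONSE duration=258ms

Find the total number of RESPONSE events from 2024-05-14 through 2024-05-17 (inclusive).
4

To filter by date range:

1. Date range: 2024-05-14 through 2024-05-17, both dates inclusive
2. Filter for RESPONSE events whose date falls in this range
3. Count matching events: 4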